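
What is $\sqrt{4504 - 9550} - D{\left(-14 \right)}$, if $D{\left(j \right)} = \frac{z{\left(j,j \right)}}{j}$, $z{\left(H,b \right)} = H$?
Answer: $-1 + 29 i \sqrt{6} \approx -1.0 + 71.035 i$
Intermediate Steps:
$D{\left(j \right)} = 1$ ($D{\left(j \right)} = \frac{j}{j} = 1$)
$\sqrt{4504 - 9550} - D{\left(-14 \right)} = \sqrt{4504 - 9550} - 1 = \sqrt{-5046} - 1 = 29 i \sqrt{6} - 1 = -1 + 29 i \sqrt{6}$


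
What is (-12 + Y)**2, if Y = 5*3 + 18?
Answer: 441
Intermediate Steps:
Y = 33 (Y = 15 + 18 = 33)
(-12 + Y)**2 = (-12 + 33)**2 = 21**2 = 441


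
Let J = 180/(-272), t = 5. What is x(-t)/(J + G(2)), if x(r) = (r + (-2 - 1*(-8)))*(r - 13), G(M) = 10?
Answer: -1224/635 ≈ -1.9276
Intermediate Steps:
J = -45/68 (J = 180*(-1/272) = -45/68 ≈ -0.66177)
x(r) = (-13 + r)*(6 + r) (x(r) = (r + (-2 + 8))*(-13 + r) = (r + 6)*(-13 + r) = (6 + r)*(-13 + r) = (-13 + r)*(6 + r))
x(-t)/(J + G(2)) = (-78 + (-1*5)² - (-7)*5)/(-45/68 + 10) = (-78 + (-5)² - 7*(-5))/(635/68) = (-78 + 25 + 35)*(68/635) = -18*68/635 = -1224/635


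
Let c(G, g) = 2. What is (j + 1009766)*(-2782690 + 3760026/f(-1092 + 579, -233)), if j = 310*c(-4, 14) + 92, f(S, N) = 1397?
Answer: -3924350871518112/1397 ≈ -2.8091e+12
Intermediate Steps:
j = 712 (j = 310*2 + 92 = 620 + 92 = 712)
(j + 1009766)*(-2782690 + 3760026/f(-1092 + 579, -233)) = (712 + 1009766)*(-2782690 + 3760026/1397) = 1010478*(-2782690 + 3760026*(1/1397)) = 1010478*(-2782690 + 3760026/1397) = 1010478*(-3883657904/1397) = -3924350871518112/1397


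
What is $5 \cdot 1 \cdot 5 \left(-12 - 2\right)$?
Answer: $-350$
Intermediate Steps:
$5 \cdot 1 \cdot 5 \left(-12 - 2\right) = 5 \cdot 5 \left(-14\right) = 25 \left(-14\right) = -350$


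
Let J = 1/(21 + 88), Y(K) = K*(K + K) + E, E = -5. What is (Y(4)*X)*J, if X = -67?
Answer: -1809/109 ≈ -16.596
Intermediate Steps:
Y(K) = -5 + 2*K**2 (Y(K) = K*(K + K) - 5 = K*(2*K) - 5 = 2*K**2 - 5 = -5 + 2*K**2)
J = 1/109 ≈ 0.0091743
(Y(4)*X)*J = ((-5 + 2*4**2)*(-67))*(1/109) = ((-5 + 2*16)*(-67))*(1/109) = ((-5 + 32)*(-67))*(1/109) = (27*(-67))*(1/109) = -1809*1/109 = -1809/109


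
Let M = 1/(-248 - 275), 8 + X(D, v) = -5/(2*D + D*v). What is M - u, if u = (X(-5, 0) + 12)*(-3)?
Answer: 14119/1046 ≈ 13.498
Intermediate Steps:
X(D, v) = -8 - 5/(2*D + D*v)
M = -1/523 (M = 1/(-523) = -1/523 ≈ -0.0019120)
u = -27/2 (u = ((-5 - 16*(-5) - 8*(-5)*0)/((-5)*(2 + 0)) + 12)*(-3) = (-⅕*(-5 + 80 + 0)/2 + 12)*(-3) = (-⅕*½*75 + 12)*(-3) = (-15/2 + 12)*(-3) = (9/2)*(-3) = -27/2 ≈ -13.500)
M - u = -1/523 - 1*(-27/2) = -1/523 + 27/2 = 14119/1046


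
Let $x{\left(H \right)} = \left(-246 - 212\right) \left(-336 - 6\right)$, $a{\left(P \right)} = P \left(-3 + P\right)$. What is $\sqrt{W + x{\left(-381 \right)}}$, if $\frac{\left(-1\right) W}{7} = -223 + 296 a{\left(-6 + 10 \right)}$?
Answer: $\sqrt{149909} \approx 387.18$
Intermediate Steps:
$x{\left(H \right)} = 156636$ ($x{\left(H \right)} = \left(-458\right) \left(-342\right) = 156636$)
$W = -6727$ ($W = - 7 \left(-223 + 296 \left(-6 + 10\right) \left(-3 + \left(-6 + 10\right)\right)\right) = - 7 \left(-223 + 296 \cdot 4 \left(-3 + 4\right)\right) = - 7 \left(-223 + 296 \cdot 4 \cdot 1\right) = - 7 \left(-223 + 296 \cdot 4\right) = - 7 \left(-223 + 1184\right) = \left(-7\right) 961 = -6727$)
$\sqrt{W + x{\left(-381 \right)}} = \sqrt{-6727 + 156636} = \sqrt{149909}$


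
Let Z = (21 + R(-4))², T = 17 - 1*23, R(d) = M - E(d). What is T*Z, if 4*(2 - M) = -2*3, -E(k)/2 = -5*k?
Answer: -49923/2 ≈ -24962.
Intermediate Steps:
E(k) = 10*k (E(k) = -(-10)*k = 10*k)
M = 7/2 (M = 2 - (-1)*3/2 = 2 - ¼*(-6) = 2 + 3/2 = 7/2 ≈ 3.5000)
R(d) = 7/2 - 10*d
T = -6 (T = 17 - 23 = -6)
Z = 16641/4 (Z = (21 + (7/2 - 10*(-4)))² = (21 + (7/2 + 40))² = (21 + 87/2)² = (129/2)² = 16641/4 ≈ 4160.3)
T*Z = -6*16641/4 = -49923/2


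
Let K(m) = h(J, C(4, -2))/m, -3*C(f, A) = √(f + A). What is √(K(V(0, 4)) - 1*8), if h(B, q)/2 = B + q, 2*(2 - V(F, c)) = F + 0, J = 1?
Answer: √(-63 - 3*√2)/3 ≈ 2.7334*I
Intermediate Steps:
C(f, A) = -√(A + f)/3 (C(f, A) = -√(f + A)/3 = -√(A + f)/3)
V(F, c) = 2 - F/2 (V(F, c) = 2 - (F + 0)/2 = 2 - F/2)
h(B, q) = 2*B + 2*q (h(B, q) = 2*(B + q) = 2*B + 2*q)
K(m) = (2 - 2*√2/3)/m (K(m) = (2*1 + 2*(-√(-2 + 4)/3))/m = (2 + 2*(-√2/3))/m = (2 - 2*√2/3)/m)
√(K(V(0, 4)) - 1*8) = √(2*(3 - √2)/(3*(2 - ½*0)) - 1*8) = √(2*(3 - √2)/(3*(2 + 0)) - 8) = √((⅔)*(3 - √2)/2 - 8) = √((⅔)*(½)*(3 - √2) - 8) = √((1 - √2/3) - 8) = √(-7 - √2/3)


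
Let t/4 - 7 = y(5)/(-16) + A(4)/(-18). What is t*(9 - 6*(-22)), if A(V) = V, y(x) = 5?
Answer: 43757/12 ≈ 3646.4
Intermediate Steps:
t = 931/36 (t = 28 + 4*(5/(-16) + 4/(-18)) = 28 + 4*(5*(-1/16) + 4*(-1/18)) = 28 + 4*(-5/16 - 2/9) = 28 + 4*(-77/144) = 28 - 77/36 = 931/36 ≈ 25.861)
t*(9 - 6*(-22)) = 931*(9 - 6*(-22))/36 = 931*(9 + 132)/36 = (931/36)*141 = 43757/12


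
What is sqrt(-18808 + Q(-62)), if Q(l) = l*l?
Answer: 2*I*sqrt(3741) ≈ 122.33*I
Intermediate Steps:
Q(l) = l**2
sqrt(-18808 + Q(-62)) = sqrt(-18808 + (-62)**2) = sqrt(-18808 + 3844) = sqrt(-14964) = 2*I*sqrt(3741)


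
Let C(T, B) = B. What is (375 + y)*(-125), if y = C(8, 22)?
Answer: -49625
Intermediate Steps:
y = 22
(375 + y)*(-125) = (375 + 22)*(-125) = 397*(-125) = -49625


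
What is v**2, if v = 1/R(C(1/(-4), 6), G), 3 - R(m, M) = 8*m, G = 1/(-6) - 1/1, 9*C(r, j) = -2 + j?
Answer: 81/25 ≈ 3.2400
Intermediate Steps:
C(r, j) = -2/9 + j/9 (C(r, j) = (-2 + j)/9 = -2/9 + j/9)
G = -7/6 (G = 1*(-1/6) - 1*1 = -1/6 - 1 = -7/6 ≈ -1.1667)
R(m, M) = 3 - 8*m
v = -9/5 (v = 1/(3 - 8*(-2/9 + (1/9)*6)) = 1/(3 - 8*(-2/9 + 2/3)) = 1/(3 - 8*4/9) = 1/(3 - 32/9) = 1/(-5/9) = -9/5 ≈ -1.8000)
v**2 = (-9/5)**2 = 81/25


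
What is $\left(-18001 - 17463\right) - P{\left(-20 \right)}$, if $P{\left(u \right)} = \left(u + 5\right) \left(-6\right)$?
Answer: $-35554$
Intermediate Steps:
$P{\left(u \right)} = -30 - 6 u$ ($P{\left(u \right)} = \left(5 + u\right) \left(-6\right) = -30 - 6 u$)
$\left(-18001 - 17463\right) - P{\left(-20 \right)} = \left(-18001 - 17463\right) - \left(-30 - -120\right) = -35464 - \left(-30 + 120\right) = -35464 - 90 = -35554$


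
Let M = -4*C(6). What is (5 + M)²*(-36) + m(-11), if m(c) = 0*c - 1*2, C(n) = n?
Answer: -12998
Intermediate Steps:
M = -24 (M = -4*6 = -24)
m(c) = -2 (m(c) = 0 - 2 = -2)
(5 + M)²*(-36) + m(-11) = (5 - 24)²*(-36) - 2 = (-19)²*(-36) - 2 = 361*(-36) - 2 = -12996 - 2 = -12998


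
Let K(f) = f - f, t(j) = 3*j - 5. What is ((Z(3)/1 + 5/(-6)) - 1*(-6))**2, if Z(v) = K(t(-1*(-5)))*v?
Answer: 961/36 ≈ 26.694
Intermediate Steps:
t(j) = -5 + 3*j
K(f) = 0
Z(v) = 0 (Z(v) = 0*v = 0)
((Z(3)/1 + 5/(-6)) - 1*(-6))**2 = ((0/1 + 5/(-6)) - 1*(-6))**2 = ((0*1 + 5*(-1/6)) + 6)**2 = ((0 - 5/6) + 6)**2 = (-5/6 + 6)**2 = (31/6)**2 = 961/36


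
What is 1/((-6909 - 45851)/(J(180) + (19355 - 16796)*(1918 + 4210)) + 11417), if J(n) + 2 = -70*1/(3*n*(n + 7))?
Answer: 158352291893/1807907583771901 ≈ 8.7589e-5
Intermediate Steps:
J(n) = -2 - 70/(3*n*(7 + n)) (J(n) = -2 - 70*1/(3*n*(n + 7)) = -2 - 70*1/(3*n*(7 + n)) = -2 - 70/(3*n*(7 + n)))
1/((-6909 - 45851)/(J(180) + (19355 - 16796)*(1918 + 4210)) + 11417) = 1/((-6909 - 45851)/((2/3)*(-35 - 21*180 - 3*180**2)/(180*(7 + 180)) + (19355 - 16796)*(1918 + 4210)) + 11417) = 1/(-52760/((2/3)*(1/180)*(-35 - 3780 - 3*32400)/187 + 2559*6128) + 11417) = 1/(-52760/((2/3)*(1/180)*(1/187)*(-35 - 3780 - 97200) + 15681552) + 11417) = 1/(-52760/((2/3)*(1/180)*(1/187)*(-101015) + 15681552) + 11417) = 1/(-52760/(-20203/10098 + 15681552) + 11417) = 1/(-52760/158352291893/10098 + 11417) = 1/(-52760*10098/158352291893 + 11417) = 1/(-532770480/158352291893 + 11417) = 1/(1807907583771901/158352291893) = 158352291893/1807907583771901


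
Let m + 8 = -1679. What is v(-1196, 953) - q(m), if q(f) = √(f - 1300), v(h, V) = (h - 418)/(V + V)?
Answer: -807/953 - I*√2987 ≈ -0.8468 - 54.653*I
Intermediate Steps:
m = -1687 (m = -8 - 1679 = -1687)
v(h, V) = (-418 + h)/(2*V) (v(h, V) = (-418 + h)/((2*V)) = (-418 + h)*(1/(2*V)) = (-418 + h)/(2*V))
q(f) = √(-1300 + f)
v(-1196, 953) - q(m) = (½)*(-418 - 1196)/953 - √(-1300 - 1687) = (½)*(1/953)*(-1614) - √(-2987) = -807/953 - I*√2987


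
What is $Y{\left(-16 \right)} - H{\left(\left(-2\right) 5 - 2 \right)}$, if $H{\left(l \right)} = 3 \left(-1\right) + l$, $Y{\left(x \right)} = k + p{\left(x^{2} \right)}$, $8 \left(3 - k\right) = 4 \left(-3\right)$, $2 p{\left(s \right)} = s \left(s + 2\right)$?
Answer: $\frac{66087}{2} \approx 33044.0$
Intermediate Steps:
$p{\left(s \right)} = \frac{s \left(2 + s\right)}{2}$ ($p{\left(s \right)} = \frac{s \left(s + 2\right)}{2} = \frac{s \left(2 + s\right)}{2}$)
$k = \frac{9}{2}$ ($k = 3 - \frac{4 \left(-3\right)}{8} = 3 - - \frac{3}{2} = 3 + \frac{3}{2} = \frac{9}{2} \approx 4.5$)
$Y{\left(x \right)} = \frac{9}{2} + \frac{x^{2} \left(2 + x^{2}\right)}{2}$
$H{\left(l \right)} = -3 + l$
$Y{\left(-16 \right)} - H{\left(\left(-2\right) 5 - 2 \right)} = \left(\frac{9}{2} + \frac{\left(-16\right)^{2} \left(2 + \left(-16\right)^{2}\right)}{2}\right) - \left(-3 - 12\right) = \left(\frac{9}{2} + \frac{1}{2} \cdot 256 \left(2 + 256\right)\right) - \left(-3 - 12\right) = \left(\frac{9}{2} + \frac{1}{2} \cdot 256 \cdot 258\right) - \left(-3 - 12\right) = \left(\frac{9}{2} + 33024\right) - -15 = \frac{66057}{2} + 15 = \frac{66087}{2}$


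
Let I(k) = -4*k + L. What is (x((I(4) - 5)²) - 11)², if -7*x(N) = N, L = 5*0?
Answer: 5476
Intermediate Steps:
L = 0
I(k) = -4*k (I(k) = -4*k + 0 = -4*k)
x(N) = -N/7
(x((I(4) - 5)²) - 11)² = (-(-4*4 - 5)²/7 - 11)² = (-(-16 - 5)²/7 - 11)² = (-⅐*(-21)² - 11)² = (-⅐*441 - 11)² = (-63 - 11)² = (-74)² = 5476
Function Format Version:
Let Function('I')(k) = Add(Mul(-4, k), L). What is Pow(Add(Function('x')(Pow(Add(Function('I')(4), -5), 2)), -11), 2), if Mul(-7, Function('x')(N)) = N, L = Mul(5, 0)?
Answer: 5476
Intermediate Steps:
L = 0
Function('I')(k) = Mul(-4, k) (Function('I')(k) = Add(Mul(-4, k), 0) = Mul(-4, k))
Function('x')(N) = Mul(Rational(-1, 7), N)
Pow(Add(Function('x')(Pow(Add(Function('I')(4), -5), 2)), -11), 2) = Pow(Add(Mul(Rational(-1, 7), Pow(Add(Mul(-4, 4), -5), 2)), -11), 2) = Pow(Add(Mul(Rational(-1, 7), Pow(Add(-16, -5), 2)), -11), 2) = Pow(Add(Mul(Rational(-1, 7), Pow(-21, 2)), -11), 2) = Pow(Add(Mul(Rational(-1, 7), 441), -11), 2) = Pow(Add(-63, -11), 2) = Pow(-74, 2) = 5476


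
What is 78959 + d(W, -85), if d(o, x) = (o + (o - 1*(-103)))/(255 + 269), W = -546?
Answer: 41373527/524 ≈ 78957.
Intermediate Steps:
d(o, x) = 103/524 + o/262 (d(o, x) = (o + (o + 103))/524 = (o + (103 + o))*(1/524) = (103 + 2*o)*(1/524) = 103/524 + o/262)
78959 + d(W, -85) = 78959 + (103/524 + (1/262)*(-546)) = 78959 + (103/524 - 273/131) = 78959 - 989/524 = 41373527/524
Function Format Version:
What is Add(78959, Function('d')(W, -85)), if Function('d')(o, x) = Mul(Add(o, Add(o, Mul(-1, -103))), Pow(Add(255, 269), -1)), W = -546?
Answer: Rational(41373527, 524) ≈ 78957.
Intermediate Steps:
Function('d')(o, x) = Add(Rational(103, 524), Mul(Rational(1, 262), o)) (Function('d')(o, x) = Mul(Add(o, Add(o, 103)), Pow(524, -1)) = Mul(Add(o, Add(103, o)), Rational(1, 524)) = Mul(Add(103, Mul(2, o)), Rational(1, 524)) = Add(Rational(103, 524), Mul(Rational(1, 262), o)))
Add(78959, Function('d')(W, -85)) = Add(78959, Add(Rational(103, 524), Mul(Rational(1, 262), -546))) = Add(78959, Add(Rational(103, 524), Rational(-273, 131))) = Add(78959, Rational(-989, 524)) = Rational(41373527, 524)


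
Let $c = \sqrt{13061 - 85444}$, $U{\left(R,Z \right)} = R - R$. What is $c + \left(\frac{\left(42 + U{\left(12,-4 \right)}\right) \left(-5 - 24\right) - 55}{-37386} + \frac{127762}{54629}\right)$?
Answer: $\frac{72329147}{30482982} + i \sqrt{72383} \approx 2.3728 + 269.04 i$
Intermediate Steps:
$U{\left(R,Z \right)} = 0$
$c = i \sqrt{72383}$ ($c = \sqrt{-72383} = i \sqrt{72383} \approx 269.04 i$)
$c + \left(\frac{\left(42 + U{\left(12,-4 \right)}\right) \left(-5 - 24\right) - 55}{-37386} + \frac{127762}{54629}\right) = i \sqrt{72383} + \left(\frac{\left(42 + 0\right) \left(-5 - 24\right) - 55}{-37386} + \frac{127762}{54629}\right) = i \sqrt{72383} + \left(\left(42 \left(-5 - 24\right) - 55\right) \left(- \frac{1}{37386}\right) + 127762 \cdot \frac{1}{54629}\right) = i \sqrt{72383} + \left(\left(42 \left(-29\right) - 55\right) \left(- \frac{1}{37386}\right) + \frac{127762}{54629}\right) = i \sqrt{72383} + \left(\left(-1218 - 55\right) \left(- \frac{1}{37386}\right) + \frac{127762}{54629}\right) = i \sqrt{72383} + \left(\left(-1273\right) \left(- \frac{1}{37386}\right) + \frac{127762}{54629}\right) = i \sqrt{72383} + \left(\frac{19}{558} + \frac{127762}{54629}\right) = i \sqrt{72383} + \frac{72329147}{30482982} = \frac{72329147}{30482982} + i \sqrt{72383}$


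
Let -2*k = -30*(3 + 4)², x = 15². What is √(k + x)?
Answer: 8*√15 ≈ 30.984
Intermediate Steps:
x = 225
k = 735 (k = -(-15)*(3 + 4)² = -(-15)*7² = -(-15)*49 = -½*(-1470) = 735)
√(k + x) = √(735 + 225) = √960 = 8*√15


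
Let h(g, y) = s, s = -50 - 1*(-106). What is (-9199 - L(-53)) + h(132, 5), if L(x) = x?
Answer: -9090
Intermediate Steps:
s = 56 (s = -50 + 106 = 56)
h(g, y) = 56
(-9199 - L(-53)) + h(132, 5) = (-9199 - 1*(-53)) + 56 = (-9199 + 53) + 56 = -9146 + 56 = -9090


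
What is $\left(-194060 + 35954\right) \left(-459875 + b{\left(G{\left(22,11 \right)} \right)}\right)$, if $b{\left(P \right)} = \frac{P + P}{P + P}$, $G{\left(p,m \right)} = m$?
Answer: $72708838644$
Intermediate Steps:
$b{\left(P \right)} = 1$ ($b{\left(P \right)} = \frac{2 P}{2 P} = 2 P \frac{1}{2 P} = 1$)
$\left(-194060 + 35954\right) \left(-459875 + b{\left(G{\left(22,11 \right)} \right)}\right) = \left(-194060 + 35954\right) \left(-459875 + 1\right) = \left(-158106\right) \left(-459874\right) = 72708838644$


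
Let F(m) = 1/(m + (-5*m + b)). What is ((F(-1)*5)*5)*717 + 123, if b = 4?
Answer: 18909/8 ≈ 2363.6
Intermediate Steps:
F(m) = 1/(4 - 4*m) (F(m) = 1/(m + (-5*m + 4)) = 1/(m + (4 - 5*m)) = 1/(4 - 4*m))
((F(-1)*5)*5)*717 + 123 = ((-1/(-4 + 4*(-1))*5)*5)*717 + 123 = ((-1/(-4 - 4)*5)*5)*717 + 123 = ((-1/(-8)*5)*5)*717 + 123 = ((-1*(-⅛)*5)*5)*717 + 123 = (((⅛)*5)*5)*717 + 123 = ((5/8)*5)*717 + 123 = (25/8)*717 + 123 = 17925/8 + 123 = 18909/8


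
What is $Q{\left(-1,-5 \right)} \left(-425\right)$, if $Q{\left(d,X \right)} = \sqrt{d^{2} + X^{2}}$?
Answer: $- 425 \sqrt{26} \approx -2167.1$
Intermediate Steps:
$Q{\left(d,X \right)} = \sqrt{X^{2} + d^{2}}$
$Q{\left(-1,-5 \right)} \left(-425\right) = \sqrt{\left(-5\right)^{2} + \left(-1\right)^{2}} \left(-425\right) = \sqrt{25 + 1} \left(-425\right) = \sqrt{26} \left(-425\right) = - 425 \sqrt{26}$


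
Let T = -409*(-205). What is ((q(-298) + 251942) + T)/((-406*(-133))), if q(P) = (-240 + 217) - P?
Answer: 168031/26999 ≈ 6.2236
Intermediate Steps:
q(P) = -23 - P
T = 83845
((q(-298) + 251942) + T)/((-406*(-133))) = (((-23 - 1*(-298)) + 251942) + 83845)/((-406*(-133))) = (((-23 + 298) + 251942) + 83845)/53998 = ((275 + 251942) + 83845)*(1/53998) = (252217 + 83845)*(1/53998) = 336062*(1/53998) = 168031/26999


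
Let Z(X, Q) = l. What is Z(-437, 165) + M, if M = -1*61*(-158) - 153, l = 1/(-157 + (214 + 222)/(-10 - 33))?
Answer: 68168652/7187 ≈ 9485.0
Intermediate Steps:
l = -43/7187 (l = 1/(-157 + 436/(-43)) = 1/(-157 + 436*(-1/43)) = 1/(-157 - 436/43) = 1/(-7187/43) = -43/7187 ≈ -0.0059830)
Z(X, Q) = -43/7187
M = 9485 (M = -61*(-158) - 153 = 9638 - 153 = 9485)
Z(-437, 165) + M = -43/7187 + 9485 = 68168652/7187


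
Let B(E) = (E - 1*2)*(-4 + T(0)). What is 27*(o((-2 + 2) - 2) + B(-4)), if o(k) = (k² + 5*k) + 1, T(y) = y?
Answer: 513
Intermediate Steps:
o(k) = 1 + k² + 5*k
B(E) = 8 - 4*E (B(E) = (E - 1*2)*(-4 + 0) = (E - 2)*(-4) = (-2 + E)*(-4) = 8 - 4*E)
27*(o((-2 + 2) - 2) + B(-4)) = 27*((1 + ((-2 + 2) - 2)² + 5*((-2 + 2) - 2)) + (8 - 4*(-4))) = 27*((1 + (0 - 2)² + 5*(0 - 2)) + (8 + 16)) = 27*((1 + (-2)² + 5*(-2)) + 24) = 27*((1 + 4 - 10) + 24) = 27*(-5 + 24) = 27*19 = 513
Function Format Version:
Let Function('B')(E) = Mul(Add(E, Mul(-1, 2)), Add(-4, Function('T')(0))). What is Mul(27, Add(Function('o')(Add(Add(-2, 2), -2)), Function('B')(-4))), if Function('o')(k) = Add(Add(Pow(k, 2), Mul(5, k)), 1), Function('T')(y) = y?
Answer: 513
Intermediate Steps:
Function('o')(k) = Add(1, Pow(k, 2), Mul(5, k))
Function('B')(E) = Add(8, Mul(-4, E)) (Function('B')(E) = Mul(Add(E, Mul(-1, 2)), Add(-4, 0)) = Mul(Add(E, -2), -4) = Mul(Add(-2, E), -4) = Add(8, Mul(-4, E)))
Mul(27, Add(Function('o')(Add(Add(-2, 2), -2)), Function('B')(-4))) = Mul(27, Add(Add(1, Pow(Add(Add(-2, 2), -2), 2), Mul(5, Add(Add(-2, 2), -2))), Add(8, Mul(-4, -4)))) = Mul(27, Add(Add(1, Pow(Add(0, -2), 2), Mul(5, Add(0, -2))), Add(8, 16))) = Mul(27, Add(Add(1, Pow(-2, 2), Mul(5, -2)), 24)) = Mul(27, Add(Add(1, 4, -10), 24)) = Mul(27, Add(-5, 24)) = Mul(27, 19) = 513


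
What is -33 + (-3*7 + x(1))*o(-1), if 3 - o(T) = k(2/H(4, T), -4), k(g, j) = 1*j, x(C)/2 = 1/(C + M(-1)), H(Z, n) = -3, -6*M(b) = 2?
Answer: -159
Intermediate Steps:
M(b) = -⅓ (M(b) = -⅙*2 = -⅓)
x(C) = 2/(-⅓ + C) (x(C) = 2/(C - ⅓) = 2/(-⅓ + C))
k(g, j) = j
o(T) = 7 (o(T) = 3 - 1*(-4) = 3 + 4 = 7)
-33 + (-3*7 + x(1))*o(-1) = -33 + (-3*7 + 6/(-1 + 3*1))*7 = -33 + (-21 + 6/(-1 + 3))*7 = -33 + (-21 + 6/2)*7 = -33 + (-21 + 6*(½))*7 = -33 + (-21 + 3)*7 = -33 - 18*7 = -33 - 126 = -159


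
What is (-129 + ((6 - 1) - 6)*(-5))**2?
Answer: 15376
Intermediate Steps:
(-129 + ((6 - 1) - 6)*(-5))**2 = (-129 + (5 - 6)*(-5))**2 = (-129 - 1*(-5))**2 = (-129 + 5)**2 = (-124)**2 = 15376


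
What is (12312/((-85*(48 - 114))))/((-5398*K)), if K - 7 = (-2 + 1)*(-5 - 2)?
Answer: -513/17664955 ≈ -2.9041e-5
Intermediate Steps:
K = 14 (K = 7 + (-2 + 1)*(-5 - 2) = 7 - 1*(-7) = 7 + 7 = 14)
(12312/((-85*(48 - 114))))/((-5398*K)) = (12312/((-85*(48 - 114))))/((-5398*14)) = (12312/((-85*(-66))))/(-75572) = (12312/5610)*(-1/75572) = (12312*(1/5610))*(-1/75572) = (2052/935)*(-1/75572) = -513/17664955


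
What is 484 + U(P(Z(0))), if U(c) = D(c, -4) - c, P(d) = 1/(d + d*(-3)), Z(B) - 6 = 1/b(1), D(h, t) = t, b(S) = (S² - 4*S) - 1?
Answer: 11042/23 ≈ 480.09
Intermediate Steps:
b(S) = -1 + S² - 4*S
Z(B) = 23/4 (Z(B) = 6 + 1/(-1 + 1² - 4*1) = 6 + 1/(-1 + 1 - 4) = 6 + 1/(-4) = 6 - ¼ = 23/4)
P(d) = -1/(2*d) (P(d) = 1/(d - 3*d) = 1/(-2*d) = -1/(2*d))
U(c) = -4 - c
484 + U(P(Z(0))) = 484 + (-4 - (-1)/(2*23/4)) = 484 + (-4 - (-1)*4/(2*23)) = 484 + (-4 - 1*(-2/23)) = 484 + (-4 + 2/23) = 484 - 90/23 = 11042/23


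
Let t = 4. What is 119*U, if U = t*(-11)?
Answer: -5236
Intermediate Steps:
U = -44 (U = 4*(-11) = -44)
119*U = 119*(-44) = -5236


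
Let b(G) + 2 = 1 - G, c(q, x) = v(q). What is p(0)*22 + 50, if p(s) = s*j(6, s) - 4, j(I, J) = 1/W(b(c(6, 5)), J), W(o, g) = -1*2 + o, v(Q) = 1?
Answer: -38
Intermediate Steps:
c(q, x) = 1
b(G) = -1 - G (b(G) = -2 + (1 - G) = -1 - G)
W(o, g) = -2 + o
j(I, J) = -1/4 (j(I, J) = 1/(-2 + (-1 - 1*1)) = 1/(-2 + (-1 - 1)) = 1/(-2 - 2) = 1/(-4) = -1/4)
p(s) = -4 - s/4 (p(s) = s*(-1/4) - 4 = -s/4 - 4 = -4 - s/4)
p(0)*22 + 50 = (-4 - 1/4*0)*22 + 50 = (-4 + 0)*22 + 50 = -4*22 + 50 = -88 + 50 = -38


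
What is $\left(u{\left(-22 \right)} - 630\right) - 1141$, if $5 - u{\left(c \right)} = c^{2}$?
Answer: $-2250$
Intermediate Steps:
$u{\left(c \right)} = 5 - c^{2}$
$\left(u{\left(-22 \right)} - 630\right) - 1141 = \left(\left(5 - \left(-22\right)^{2}\right) - 630\right) - 1141 = \left(\left(5 - 484\right) - 630\right) - 1141 = \left(-479 - 630\right) - 1141 = -1109 - 1141 = -2250$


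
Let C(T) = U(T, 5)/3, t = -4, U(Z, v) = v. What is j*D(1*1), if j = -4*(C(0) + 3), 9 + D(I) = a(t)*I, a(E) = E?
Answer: 728/3 ≈ 242.67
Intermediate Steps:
C(T) = 5/3
D(I) = -9 - 4*I
j = -56/3 (j = -4*(5/3 + 3) = -4*14/3 = -56/3 ≈ -18.667)
j*D(1*1) = -56*(-9 - 4)/3 = -56/3*(-13) = 728/3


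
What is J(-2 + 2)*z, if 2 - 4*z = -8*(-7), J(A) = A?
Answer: 0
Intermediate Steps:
z = -27/2 (z = ½ - (-2)*(-7) = ½ - ¼*56 = ½ - 14 = -27/2 ≈ -13.500)
J(-2 + 2)*z = (-2 + 2)*(-27/2) = 0*(-27/2) = 0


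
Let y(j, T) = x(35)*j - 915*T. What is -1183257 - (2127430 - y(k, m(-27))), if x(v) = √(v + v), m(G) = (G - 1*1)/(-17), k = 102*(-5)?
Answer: -56307299/17 - 510*√70 ≈ -3.3165e+6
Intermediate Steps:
k = -510
m(G) = 1/17 - G/17 (m(G) = (G - 1)*(-1/17) = (-1 + G)*(-1/17) = 1/17 - G/17)
x(v) = √2*√v (x(v) = √(2*v) = √2*√v)
y(j, T) = -915*T + j*√70 (y(j, T) = (√2*√35)*j - 915*T = √70*j - 915*T = j*√70 - 915*T = -915*T + j*√70)
-1183257 - (2127430 - y(k, m(-27))) = -1183257 - (2127430 - (-915*(1/17 - 1/17*(-27)) - 510*√70)) = -1183257 - (2127430 - (-915*(1/17 + 27/17) - 510*√70)) = -1183257 - (2127430 - (-915*28/17 - 510*√70)) = -1183257 - (2127430 - (-25620/17 - 510*√70)) = -1183257 - (2127430 + (25620/17 + 510*√70)) = -1183257 - (36191930/17 + 510*√70) = -1183257 + (-36191930/17 - 510*√70) = -56307299/17 - 510*√70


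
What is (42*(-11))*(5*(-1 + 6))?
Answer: -11550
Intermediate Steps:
(42*(-11))*(5*(-1 + 6)) = -2310*5 = -462*25 = -11550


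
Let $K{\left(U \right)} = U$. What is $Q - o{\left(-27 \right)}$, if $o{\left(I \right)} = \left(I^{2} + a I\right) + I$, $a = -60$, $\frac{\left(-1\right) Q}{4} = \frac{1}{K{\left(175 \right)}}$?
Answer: $- \frac{406354}{175} \approx -2322.0$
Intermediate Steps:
$Q = - \frac{4}{175} \approx -0.022857$
$o{\left(I \right)} = I^{2} - 59 I$ ($o{\left(I \right)} = \left(I^{2} - 60 I\right) + I = I^{2} - 59 I$)
$Q - o{\left(-27 \right)} = - \frac{4}{175} - - 27 \left(-59 - 27\right) = - \frac{4}{175} - \left(-27\right) \left(-86\right) = - \frac{4}{175} - 2322 = - \frac{406354}{175}$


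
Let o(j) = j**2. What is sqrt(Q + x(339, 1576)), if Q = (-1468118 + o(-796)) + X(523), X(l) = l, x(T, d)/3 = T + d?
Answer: 3*I*sqrt(92026) ≈ 910.07*I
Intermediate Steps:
x(T, d) = 3*T + 3*d (x(T, d) = 3*(T + d) = 3*T + 3*d)
Q = -833979 (Q = (-1468118 + (-796)**2) + 523 = (-1468118 + 633616) + 523 = -834502 + 523 = -833979)
sqrt(Q + x(339, 1576)) = sqrt(-833979 + (3*339 + 3*1576)) = sqrt(-833979 + (1017 + 4728)) = sqrt(-833979 + 5745) = sqrt(-828234) = 3*I*sqrt(92026)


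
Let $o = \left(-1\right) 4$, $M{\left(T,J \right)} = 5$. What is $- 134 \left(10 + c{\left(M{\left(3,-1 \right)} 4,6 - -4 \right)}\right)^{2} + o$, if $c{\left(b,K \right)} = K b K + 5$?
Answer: $-544070154$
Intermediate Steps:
$c{\left(b,K \right)} = 5 + b K^{2}$ ($c{\left(b,K \right)} = b K^{2} + 5 = 5 + b K^{2}$)
$o = -4$
$- 134 \left(10 + c{\left(M{\left(3,-1 \right)} 4,6 - -4 \right)}\right)^{2} + o = - 134 \left(10 + \left(5 + 5 \cdot 4 \left(6 - -4\right)^{2}\right)\right)^{2} - 4 = - 134 \left(10 + \left(5 + 20 \left(6 + 4\right)^{2}\right)\right)^{2} - 4 = - 134 \left(10 + \left(5 + 20 \cdot 10^{2}\right)\right)^{2} - 4 = - 134 \left(10 + \left(5 + 20 \cdot 100\right)\right)^{2} - 4 = - 134 \left(10 + \left(5 + 2000\right)\right)^{2} - 4 = - 134 \left(10 + 2005\right)^{2} - 4 = - 134 \cdot 2015^{2} - 4 = \left(-134\right) 4060225 - 4 = -544070150 - 4 = -544070154$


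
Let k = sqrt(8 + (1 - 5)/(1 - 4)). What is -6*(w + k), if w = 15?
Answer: -90 - 4*sqrt(21) ≈ -108.33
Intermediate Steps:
k = 2*sqrt(21)/3 (k = sqrt(8 - 4/(-3)) = sqrt(8 - 4*(-1/3)) = sqrt(8 + 4/3) = sqrt(28/3) = 2*sqrt(21)/3 ≈ 3.0550)
-6*(w + k) = -6*(15 + 2*sqrt(21)/3) = -90 - 4*sqrt(21)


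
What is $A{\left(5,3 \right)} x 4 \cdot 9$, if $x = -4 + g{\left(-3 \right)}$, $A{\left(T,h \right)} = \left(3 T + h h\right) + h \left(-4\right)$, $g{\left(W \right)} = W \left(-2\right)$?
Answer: $864$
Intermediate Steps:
$g{\left(W \right)} = - 2 W$
$A{\left(T,h \right)} = h^{2} - 4 h + 3 T$ ($A{\left(T,h \right)} = \left(3 T + h^{2}\right) - 4 h = \left(h^{2} + 3 T\right) - 4 h = h^{2} - 4 h + 3 T$)
$x = 2$ ($x = -4 - -6 = -4 + 6 = 2$)
$A{\left(5,3 \right)} x 4 \cdot 9 = \left(3^{2} - 12 + 3 \cdot 5\right) 2 \cdot 4 \cdot 9 = \left(9 - 12 + 15\right) 2 \cdot 36 = 12 \cdot 2 \cdot 36 = 24 \cdot 36 = 864$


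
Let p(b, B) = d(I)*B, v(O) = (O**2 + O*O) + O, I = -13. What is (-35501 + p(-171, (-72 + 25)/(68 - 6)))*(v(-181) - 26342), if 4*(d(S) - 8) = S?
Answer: -343391693859/248 ≈ -1.3846e+9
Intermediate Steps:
d(S) = 8 + S/4
v(O) = O + 2*O**2 (v(O) = (O**2 + O**2) + O = 2*O**2 + O = O + 2*O**2)
p(b, B) = 19*B/4 (p(b, B) = (8 + (1/4)*(-13))*B = (8 - 13/4)*B = 19*B/4)
(-35501 + p(-171, (-72 + 25)/(68 - 6)))*(v(-181) - 26342) = (-35501 + 19*((-72 + 25)/(68 - 6))/4)*(-181*(1 + 2*(-181)) - 26342) = (-35501 + 19*(-47/62)/4)*(-181*(1 - 362) - 26342) = (-35501 + 19*(-47*1/62)/4)*(-181*(-361) - 26342) = (-35501 + (19/4)*(-47/62))*(65341 - 26342) = (-35501 - 893/248)*38999 = -8805141/248*38999 = -343391693859/248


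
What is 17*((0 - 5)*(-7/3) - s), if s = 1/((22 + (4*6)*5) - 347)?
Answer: 122026/615 ≈ 198.42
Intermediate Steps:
s = -1/205 (s = 1/((22 + 24*5) - 347) = 1/((22 + 120) - 347) = 1/(142 - 347) = 1/(-205) = -1/205 ≈ -0.0048781)
17*((0 - 5)*(-7/3) - s) = 17*((0 - 5)*(-7/3) - 1*(-1/205)) = 17*(-(-35)/3 + 1/205) = 17*(-5*(-7/3) + 1/205) = 17*(35/3 + 1/205) = 17*(7178/615) = 122026/615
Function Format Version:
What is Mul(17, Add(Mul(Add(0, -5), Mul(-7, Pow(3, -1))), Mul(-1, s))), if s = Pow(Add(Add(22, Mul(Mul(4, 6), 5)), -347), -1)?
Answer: Rational(122026, 615) ≈ 198.42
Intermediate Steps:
s = Rational(-1, 205) (s = Pow(Add(Add(22, Mul(24, 5)), -347), -1) = Pow(Add(Add(22, 120), -347), -1) = Pow(Add(142, -347), -1) = Pow(-205, -1) = Rational(-1, 205) ≈ -0.0048781)
Mul(17, Add(Mul(Add(0, -5), Mul(-7, Pow(3, -1))), Mul(-1, s))) = Mul(17, Add(Mul(Add(0, -5), Mul(-7, Pow(3, -1))), Mul(-1, Rational(-1, 205)))) = Mul(17, Add(Mul(-5, Mul(-7, Rational(1, 3))), Rational(1, 205))) = Mul(17, Add(Mul(-5, Rational(-7, 3)), Rational(1, 205))) = Mul(17, Add(Rational(35, 3), Rational(1, 205))) = Mul(17, Rational(7178, 615)) = Rational(122026, 615)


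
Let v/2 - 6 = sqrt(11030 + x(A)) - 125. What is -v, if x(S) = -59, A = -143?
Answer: 238 - 6*sqrt(1219) ≈ 28.515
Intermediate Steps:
v = -238 + 6*sqrt(1219) (v = 12 + 2*(sqrt(11030 - 59) - 125) = 12 + 2*(sqrt(10971) - 125) = 12 + 2*(3*sqrt(1219) - 125) = 12 + 2*(-125 + 3*sqrt(1219)) = 12 + (-250 + 6*sqrt(1219)) = -238 + 6*sqrt(1219) ≈ -28.515)
-v = -(-238 + 6*sqrt(1219)) = 238 - 6*sqrt(1219)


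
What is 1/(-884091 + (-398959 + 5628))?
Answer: -1/1277422 ≈ -7.8283e-7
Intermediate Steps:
1/(-884091 + (-398959 + 5628)) = 1/(-884091 - 393331) = 1/(-1277422) = -1/1277422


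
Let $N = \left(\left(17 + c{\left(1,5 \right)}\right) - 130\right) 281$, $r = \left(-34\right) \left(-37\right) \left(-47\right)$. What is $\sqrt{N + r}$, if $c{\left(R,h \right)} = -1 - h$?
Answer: $33 i \sqrt{85} \approx 304.25 i$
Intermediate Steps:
$r = -59126$ ($r = 1258 \left(-47\right) = -59126$)
$N = -33439$ ($N = \left(\left(17 - 6\right) - 130\right) 281 = \left(11 - 130\right) 281 = \left(-119\right) 281 = -33439$)
$\sqrt{N + r} = \sqrt{-33439 - 59126} = \sqrt{-92565} = 33 i \sqrt{85}$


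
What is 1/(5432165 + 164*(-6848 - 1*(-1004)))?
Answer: 1/4473749 ≈ 2.2353e-7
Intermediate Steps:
1/(5432165 + 164*(-6848 - 1*(-1004))) = 1/(5432165 + 164*(-6848 + 1004)) = 1/(5432165 + 164*(-5844)) = 1/(5432165 - 958416) = 1/4473749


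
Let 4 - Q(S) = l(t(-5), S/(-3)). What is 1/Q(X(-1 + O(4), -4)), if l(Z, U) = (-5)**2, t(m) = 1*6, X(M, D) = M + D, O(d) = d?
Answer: -1/21 ≈ -0.047619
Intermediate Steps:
X(M, D) = D + M
t(m) = 6
l(Z, U) = 25
Q(S) = -21 (Q(S) = 4 - 1*25 = 4 - 25 = -21)
1/Q(X(-1 + O(4), -4)) = 1/(-21) = -1/21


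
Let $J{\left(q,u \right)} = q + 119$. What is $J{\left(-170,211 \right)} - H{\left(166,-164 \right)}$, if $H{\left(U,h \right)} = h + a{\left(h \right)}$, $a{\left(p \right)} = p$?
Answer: $277$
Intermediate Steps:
$J{\left(q,u \right)} = 119 + q$
$H{\left(U,h \right)} = 2 h$ ($H{\left(U,h \right)} = h + h = 2 h$)
$J{\left(-170,211 \right)} - H{\left(166,-164 \right)} = \left(119 - 170\right) - 2 \left(-164\right) = -51 - -328 = -51 + 328 = 277$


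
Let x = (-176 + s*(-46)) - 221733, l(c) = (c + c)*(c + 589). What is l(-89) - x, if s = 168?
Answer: 140637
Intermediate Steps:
l(c) = 2*c*(589 + c) (l(c) = (2*c)*(589 + c) = 2*c*(589 + c))
x = -229637 (x = (-176 + 168*(-46)) - 221733 = (-176 - 7728) - 221733 = -7904 - 221733 = -229637)
l(-89) - x = 2*(-89)*(589 - 89) - 1*(-229637) = 2*(-89)*500 + 229637 = -89000 + 229637 = 140637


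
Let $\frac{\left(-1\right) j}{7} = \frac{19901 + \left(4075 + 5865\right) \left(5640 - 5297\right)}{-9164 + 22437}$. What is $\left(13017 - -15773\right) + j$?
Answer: $\frac{358124423}{13273} \approx 26981.0$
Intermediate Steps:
$j = - \frac{24005247}{13273}$ ($j = - 7 \frac{19901 + \left(4075 + 5865\right) \left(5640 - 5297\right)}{-9164 + 22437} = - 7 \frac{19901 + 9940 \cdot 343}{13273} = - 7 \left(19901 + 3409420\right) \frac{1}{13273} = - 7 \cdot 3429321 \cdot \frac{1}{13273} = \left(-7\right) \frac{3429321}{13273} = - \frac{24005247}{13273} \approx -1808.6$)
$\left(13017 - -15773\right) + j = \left(13017 - -15773\right) - \frac{24005247}{13273} = \left(13017 + 15773\right) - \frac{24005247}{13273} = 28790 - \frac{24005247}{13273} = \frac{358124423}{13273}$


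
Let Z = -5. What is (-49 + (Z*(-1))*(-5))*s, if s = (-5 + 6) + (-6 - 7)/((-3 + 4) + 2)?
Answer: 740/3 ≈ 246.67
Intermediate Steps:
s = -10/3 (s = 1 - 13/(1 + 2) = 1 - 13/3 = -10/3 ≈ -3.3333)
(-49 + (Z*(-1))*(-5))*s = (-49 - 5*(-1)*(-5))*(-10/3) = (-49 + 5*(-5))*(-10/3) = (-49 - 25)*(-10/3) = -74*(-10/3) = 740/3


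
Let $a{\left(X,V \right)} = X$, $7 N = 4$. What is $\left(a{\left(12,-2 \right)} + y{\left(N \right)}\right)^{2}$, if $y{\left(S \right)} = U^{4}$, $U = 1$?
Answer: $169$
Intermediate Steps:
$N = \frac{4}{7}$ ($N = \frac{1}{7} \cdot 4 = \frac{4}{7} \approx 0.57143$)
$y{\left(S \right)} = 1$ ($y{\left(S \right)} = 1^{4} = 1$)
$\left(a{\left(12,-2 \right)} + y{\left(N \right)}\right)^{2} = \left(12 + 1\right)^{2} = 13^{2} = 169$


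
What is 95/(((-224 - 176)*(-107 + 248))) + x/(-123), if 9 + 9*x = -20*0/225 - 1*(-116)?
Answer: -409331/4162320 ≈ -0.098342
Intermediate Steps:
x = 107/9 (x = -1 + (-20*0/225 - 1*(-116))/9 = -1 + (0*(1/225) + 116)/9 = -1 + (0 + 116)/9 = -1 + (1/9)*116 = -1 + 116/9 = 107/9 ≈ 11.889)
95/(((-224 - 176)*(-107 + 248))) + x/(-123) = 95/(((-224 - 176)*(-107 + 248))) + (107/9)/(-123) = 95/((-400*141)) + (107/9)*(-1/123) = 95/(-56400) - 107/1107 = 95*(-1/56400) - 107/1107 = -19/11280 - 107/1107 = -409331/4162320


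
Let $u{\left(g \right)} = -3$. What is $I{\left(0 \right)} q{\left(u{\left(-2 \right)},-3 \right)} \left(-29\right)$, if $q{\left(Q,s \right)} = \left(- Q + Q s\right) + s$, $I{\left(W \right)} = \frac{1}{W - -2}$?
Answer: $- \frac{261}{2} \approx -130.5$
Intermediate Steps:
$I{\left(W \right)} = \frac{1}{2 + W}$ ($I{\left(W \right)} = \frac{1}{W + 2} = \frac{1}{2 + W}$)
$q{\left(Q,s \right)} = s - Q + Q s$
$I{\left(0 \right)} q{\left(u{\left(-2 \right)},-3 \right)} \left(-29\right) = \frac{-3 - -3 - -9}{2 + 0} \left(-29\right) = \frac{-3 + 3 + 9}{2} \left(-29\right) = \frac{1}{2} \cdot 9 \left(-29\right) = \frac{9}{2} \left(-29\right) = - \frac{261}{2}$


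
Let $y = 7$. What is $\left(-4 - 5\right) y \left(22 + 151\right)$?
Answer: $-10899$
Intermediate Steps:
$\left(-4 - 5\right) y \left(22 + 151\right) = \left(-4 - 5\right) 7 \left(22 + 151\right) = \left(-4 - 5\right) 7 \cdot 173 = \left(-9\right) 7 \cdot 173 = \left(-63\right) 173 = -10899$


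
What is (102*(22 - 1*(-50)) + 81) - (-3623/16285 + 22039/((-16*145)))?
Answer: 11235708819/1511248 ≈ 7434.7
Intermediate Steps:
(102*(22 - 1*(-50)) + 81) - (-3623/16285 + 22039/((-16*145))) = (102*(22 + 50) + 81) - (-3623*1/16285 + 22039/(-2320)) = (102*72 + 81) - (-3623/16285 + 22039*(-1/2320)) = (7344 + 81) - (-3623/16285 - 22039/2320) = 7425 - 1*(-14692419/1511248) = 7425 + 14692419/1511248 = 11235708819/1511248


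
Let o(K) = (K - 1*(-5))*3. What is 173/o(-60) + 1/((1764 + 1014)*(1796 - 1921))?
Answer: -1334987/1273250 ≈ -1.0485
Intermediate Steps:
o(K) = 15 + 3*K (o(K) = (K + 5)*3 = (5 + K)*3 = 15 + 3*K)
173/o(-60) + 1/((1764 + 1014)*(1796 - 1921)) = 173/(15 + 3*(-60)) + 1/((1764 + 1014)*(1796 - 1921)) = 173/(15 - 180) + 1/(2778*(-125)) = 173/(-165) + (1/2778)*(-1/125) = 173*(-1/165) - 1/347250 = -173/165 - 1/347250 = -1334987/1273250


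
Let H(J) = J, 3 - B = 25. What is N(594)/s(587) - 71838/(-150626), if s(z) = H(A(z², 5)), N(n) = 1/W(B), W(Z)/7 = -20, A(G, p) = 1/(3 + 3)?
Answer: 326913/753130 ≈ 0.43407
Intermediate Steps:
B = -22 (B = 3 - 1*25 = 3 - 25 = -22)
A(G, p) = ⅙ (A(G, p) = 1/6 = ⅙)
W(Z) = -140 (W(Z) = 7*(-20) = -140)
N(n) = -1/140 (N(n) = 1/(-140) = -1/140)
s(z) = ⅙
N(594)/s(587) - 71838/(-150626) = -1/(140*⅙) - 71838/(-150626) = -1/140*6 - 71838*(-1/150626) = -3/70 + 35919/75313 = 326913/753130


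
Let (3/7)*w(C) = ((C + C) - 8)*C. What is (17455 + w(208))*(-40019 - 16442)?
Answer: -12165708131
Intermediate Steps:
w(C) = 7*C*(-8 + 2*C)/3 (w(C) = 7*(((C + C) - 8)*C)/3 = 7*((2*C - 8)*C)/3 = 7*((-8 + 2*C)*C)/3 = 7*(C*(-8 + 2*C))/3 = 7*C*(-8 + 2*C)/3)
(17455 + w(208))*(-40019 - 16442) = (17455 + (14/3)*208*(-4 + 208))*(-40019 - 16442) = (17455 + (14/3)*208*204)*(-56461) = (17455 + 198016)*(-56461) = 215471*(-56461) = -12165708131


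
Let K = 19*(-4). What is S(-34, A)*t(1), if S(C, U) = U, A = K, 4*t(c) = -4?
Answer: 76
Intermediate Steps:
t(c) = -1 (t(c) = (¼)*(-4) = -1)
K = -76
A = -76
S(-34, A)*t(1) = -76*(-1) = 76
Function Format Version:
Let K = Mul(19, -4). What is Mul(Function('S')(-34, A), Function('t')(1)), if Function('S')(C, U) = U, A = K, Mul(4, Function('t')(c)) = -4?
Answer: 76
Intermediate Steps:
Function('t')(c) = -1 (Function('t')(c) = Mul(Rational(1, 4), -4) = -1)
K = -76
A = -76
Mul(Function('S')(-34, A), Function('t')(1)) = Mul(-76, -1) = 76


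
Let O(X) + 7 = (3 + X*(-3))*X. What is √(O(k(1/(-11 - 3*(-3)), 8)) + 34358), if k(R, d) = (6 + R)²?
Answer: √507145/4 ≈ 178.04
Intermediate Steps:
O(X) = -7 + X*(3 - 3*X) (O(X) = -7 + (3 + X*(-3))*X = -7 + (3 - 3*X)*X = -7 + X*(3 - 3*X))
√(O(k(1/(-11 - 3*(-3)), 8)) + 34358) = √((-7 - 3*(6 + 1/(-11 - 3*(-3)))⁴ + 3*(6 + 1/(-11 - 3*(-3)))²) + 34358) = √((-7 - 3*(6 + 1/(-11 + 9))⁴ + 3*(6 + 1/(-11 + 9))²) + 34358) = √((-7 - 3*(6 + 1/(-2))⁴ + 3*(6 + 1/(-2))²) + 34358) = √((-7 - 3*(6 - ½)⁴ + 3*(6 - ½)²) + 34358) = √((-7 - 3*((11/2)²)² + 3*(11/2)²) + 34358) = √((-7 - 3*(121/4)² + 3*(121/4)) + 34358) = √((-7 - 3*14641/16 + 363/4) + 34358) = √((-7 - 43923/16 + 363/4) + 34358) = √(-42583/16 + 34358) = √(507145/16) = √507145/4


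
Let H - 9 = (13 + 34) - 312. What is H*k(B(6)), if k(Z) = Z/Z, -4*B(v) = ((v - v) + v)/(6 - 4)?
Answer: -256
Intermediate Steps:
B(v) = -v/8 (B(v) = -((v - v) + v)/(4*(6 - 4)) = -(0 + v)/(4*2) = -v/(4*2) = -v/8)
k(Z) = 1
H = -256 (H = 9 + ((13 + 34) - 312) = 9 + (47 - 312) = 9 - 265 = -256)
H*k(B(6)) = -256*1 = -256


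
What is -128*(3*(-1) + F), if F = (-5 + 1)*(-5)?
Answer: -2176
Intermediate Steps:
F = 20 (F = -4*(-5) = 20)
-128*(3*(-1) + F) = -128*(3*(-1) + 20) = -128*(-3 + 20) = -128*17 = -2176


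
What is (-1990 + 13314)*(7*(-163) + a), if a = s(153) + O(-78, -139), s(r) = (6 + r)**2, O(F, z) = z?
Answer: 271787324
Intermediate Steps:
a = 25142 (a = (6 + 153)**2 - 139 = 159**2 - 139 = 25281 - 139 = 25142)
(-1990 + 13314)*(7*(-163) + a) = (-1990 + 13314)*(7*(-163) + 25142) = 11324*(-1141 + 25142) = 11324*24001 = 271787324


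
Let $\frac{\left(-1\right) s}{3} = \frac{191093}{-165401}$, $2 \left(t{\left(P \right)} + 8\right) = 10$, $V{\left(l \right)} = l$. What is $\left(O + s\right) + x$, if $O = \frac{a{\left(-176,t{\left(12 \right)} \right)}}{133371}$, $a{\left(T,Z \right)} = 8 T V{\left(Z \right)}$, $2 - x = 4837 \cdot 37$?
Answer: $- \frac{1315960198189408}{7353232257} \approx -1.7896 \cdot 10^{5}$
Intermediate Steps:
$t{\left(P \right)} = -3$ ($t{\left(P \right)} = -8 + \frac{1}{2} \cdot 10 = -8 + 5 = -3$)
$x = -178967$ ($x = 2 - 4837 \cdot 37 = 2 - 178969 = -178967$)
$s = \frac{573279}{165401}$ ($s = - 3 \frac{191093}{-165401} = - 3 \cdot 191093 \left(- \frac{1}{165401}\right) = \left(-3\right) \left(- \frac{191093}{165401}\right) = \frac{573279}{165401} \approx 3.466$)
$a{\left(T,Z \right)} = 8 T Z$
$O = \frac{1408}{44457}$ ($O = \frac{8 \left(-176\right) \left(-3\right)}{133371} = 4224 \cdot \frac{1}{133371} = \frac{1408}{44457} \approx 0.031671$)
$\left(O + s\right) + x = \left(\frac{1408}{44457} + \frac{573279}{165401}\right) - 178967 = \frac{25719149111}{7353232257} - 178967 = - \frac{1315960198189408}{7353232257}$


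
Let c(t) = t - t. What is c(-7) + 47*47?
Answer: 2209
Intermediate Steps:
c(t) = 0
c(-7) + 47*47 = 0 + 47*47 = 0 + 2209 = 2209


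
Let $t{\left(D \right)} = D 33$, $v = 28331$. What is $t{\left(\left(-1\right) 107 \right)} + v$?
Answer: $24800$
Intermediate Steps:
$t{\left(D \right)} = 33 D$
$t{\left(\left(-1\right) 107 \right)} + v = 33 \left(\left(-1\right) 107\right) + 28331 = 33 \left(-107\right) + 28331 = -3531 + 28331 = 24800$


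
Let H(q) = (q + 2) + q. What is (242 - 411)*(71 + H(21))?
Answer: -19435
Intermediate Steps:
H(q) = 2 + 2*q (H(q) = (2 + q) + q = 2 + 2*q)
(242 - 411)*(71 + H(21)) = (242 - 411)*(71 + (2 + 2*21)) = -169*(71 + (2 + 42)) = -169*(71 + 44) = -169*115 = -19435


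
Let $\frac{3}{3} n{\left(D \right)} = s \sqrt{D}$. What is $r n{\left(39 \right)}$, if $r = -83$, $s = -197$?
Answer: $16351 \sqrt{39} \approx 1.0211 \cdot 10^{5}$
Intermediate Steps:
$n{\left(D \right)} = - 197 \sqrt{D}$
$r n{\left(39 \right)} = - 83 \left(- 197 \sqrt{39}\right) = 16351 \sqrt{39}$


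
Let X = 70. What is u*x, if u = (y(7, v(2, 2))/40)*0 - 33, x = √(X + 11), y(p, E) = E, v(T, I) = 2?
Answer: -297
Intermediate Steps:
x = 9 (x = √(70 + 11) = √81 = 9)
u = -33 (u = (2/40)*0 - 33 = (2*(1/40))*0 - 33 = (1/20)*0 - 33 = 0 - 33 = -33)
u*x = -33*9 = -297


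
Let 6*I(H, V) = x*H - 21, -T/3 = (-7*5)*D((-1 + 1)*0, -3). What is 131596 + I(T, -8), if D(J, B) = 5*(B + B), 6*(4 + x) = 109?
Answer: 124155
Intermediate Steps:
x = 85/6 (x = -4 + (1/6)*109 = -4 + 109/6 = 85/6 ≈ 14.167)
D(J, B) = 10*B (D(J, B) = 5*(2*B) = 10*B)
T = -3150 (T = -3*(-7*5)*10*(-3) = -(-105)*(-30) = -3*1050 = -3150)
I(H, V) = -7/2 + 85*H/36 (I(H, V) = (85*H/6 - 21)/6 = (-21 + 85*H/6)/6 = -7/2 + 85*H/36)
131596 + I(T, -8) = 131596 + (-7/2 + (85/36)*(-3150)) = 131596 + (-7/2 - 14875/2) = 131596 - 7441 = 124155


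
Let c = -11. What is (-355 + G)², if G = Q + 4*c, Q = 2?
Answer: 157609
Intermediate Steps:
G = -42 (G = 2 + 4*(-11) = 2 - 44 = -42)
(-355 + G)² = (-355 - 42)² = (-397)² = 157609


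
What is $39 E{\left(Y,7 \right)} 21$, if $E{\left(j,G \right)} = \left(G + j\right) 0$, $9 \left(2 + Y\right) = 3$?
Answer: $0$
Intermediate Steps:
$Y = - \frac{5}{3}$ ($Y = -2 + \frac{1}{9} \cdot 3 = -2 + \frac{1}{3} = - \frac{5}{3} \approx -1.6667$)
$E{\left(j,G \right)} = 0$
$39 E{\left(Y,7 \right)} 21 = 39 \cdot 0 \cdot 21 = 0 \cdot 21 = 0$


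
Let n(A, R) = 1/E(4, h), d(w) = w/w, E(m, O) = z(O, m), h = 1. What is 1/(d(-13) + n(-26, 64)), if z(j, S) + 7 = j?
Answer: 6/5 ≈ 1.2000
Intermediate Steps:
z(j, S) = -7 + j
E(m, O) = -7 + O
d(w) = 1
n(A, R) = -⅙ (n(A, R) = 1/(-7 + 1) = 1/(-6) = -⅙)
1/(d(-13) + n(-26, 64)) = 1/(1 - ⅙) = 1/(⅚) = 6/5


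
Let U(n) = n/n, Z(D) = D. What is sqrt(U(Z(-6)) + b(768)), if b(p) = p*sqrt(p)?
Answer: sqrt(1 + 12288*sqrt(3)) ≈ 145.89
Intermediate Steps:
b(p) = p**(3/2)
U(n) = 1
sqrt(U(Z(-6)) + b(768)) = sqrt(1 + 768**(3/2)) = sqrt(1 + 12288*sqrt(3))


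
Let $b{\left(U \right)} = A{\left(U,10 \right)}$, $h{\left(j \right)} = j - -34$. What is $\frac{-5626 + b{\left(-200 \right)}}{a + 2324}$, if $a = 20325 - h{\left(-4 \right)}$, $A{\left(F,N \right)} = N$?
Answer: $- \frac{5616}{22619} \approx -0.24829$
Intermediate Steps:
$h{\left(j \right)} = 34 + j$ ($h{\left(j \right)} = j + 34 = 34 + j$)
$b{\left(U \right)} = 10$
$a = 20295$ ($a = 20325 - \left(34 - 4\right) = 20325 - 30 = 20295$)
$\frac{-5626 + b{\left(-200 \right)}}{a + 2324} = \frac{-5626 + 10}{20295 + 2324} = - \frac{5616}{22619}$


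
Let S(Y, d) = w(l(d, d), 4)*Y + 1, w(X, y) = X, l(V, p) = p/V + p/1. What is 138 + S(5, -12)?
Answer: 84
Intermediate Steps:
l(V, p) = p + p/V (l(V, p) = p/V + p*1 = p/V + p = p + p/V)
S(Y, d) = 1 + Y*(1 + d) (S(Y, d) = (d + d/d)*Y + 1 = (d + 1)*Y + 1 = (1 + d)*Y + 1 = Y*(1 + d) + 1 = 1 + Y*(1 + d))
138 + S(5, -12) = 138 + (1 + 5*(1 - 12)) = 138 + (1 + 5*(-11)) = 138 + (1 - 55) = 138 - 54 = 84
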